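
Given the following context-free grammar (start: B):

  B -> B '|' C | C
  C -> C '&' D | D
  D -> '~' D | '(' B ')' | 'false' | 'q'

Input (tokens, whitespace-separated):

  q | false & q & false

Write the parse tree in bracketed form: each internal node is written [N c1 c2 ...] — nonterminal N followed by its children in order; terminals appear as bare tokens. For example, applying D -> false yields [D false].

[B [B [C [D q]]] | [C [C [C [D false]] & [D q]] & [D false]]]

B
B | C
C | C
D | C
q | C
q | C & D
q | C & D & D
q | D & D & D
q | false & D & D
q | false & q & D
q | false & q & false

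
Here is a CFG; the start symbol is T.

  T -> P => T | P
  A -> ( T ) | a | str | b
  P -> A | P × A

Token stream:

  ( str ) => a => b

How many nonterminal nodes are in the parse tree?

12

[T [P [A ( [T [P [A str]]] )]] => [T [P [A a]] => [T [P [A b]]]]]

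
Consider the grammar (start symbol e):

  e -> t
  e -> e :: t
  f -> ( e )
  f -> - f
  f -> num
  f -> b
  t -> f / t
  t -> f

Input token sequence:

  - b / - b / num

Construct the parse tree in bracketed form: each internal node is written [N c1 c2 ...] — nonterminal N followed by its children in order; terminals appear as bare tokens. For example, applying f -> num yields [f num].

[e [t [f - [f b]] / [t [f - [f b]] / [t [f num]]]]]

e
t
f / t
- f / t
- b / t
- b / f / t
- b / - f / t
- b / - b / t
- b / - b / f
- b / - b / num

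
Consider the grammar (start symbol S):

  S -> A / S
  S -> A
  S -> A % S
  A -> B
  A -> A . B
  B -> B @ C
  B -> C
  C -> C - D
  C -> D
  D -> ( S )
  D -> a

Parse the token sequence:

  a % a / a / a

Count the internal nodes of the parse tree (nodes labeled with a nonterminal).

20

[S [A [B [C [D a]]]] % [S [A [B [C [D a]]]] / [S [A [B [C [D a]]]] / [S [A [B [C [D a]]]]]]]]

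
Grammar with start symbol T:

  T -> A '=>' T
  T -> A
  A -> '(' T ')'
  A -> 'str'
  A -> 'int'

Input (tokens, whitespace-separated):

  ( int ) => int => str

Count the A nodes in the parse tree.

[T [A ( [T [A int]] )] => [T [A int] => [T [A str]]]]

4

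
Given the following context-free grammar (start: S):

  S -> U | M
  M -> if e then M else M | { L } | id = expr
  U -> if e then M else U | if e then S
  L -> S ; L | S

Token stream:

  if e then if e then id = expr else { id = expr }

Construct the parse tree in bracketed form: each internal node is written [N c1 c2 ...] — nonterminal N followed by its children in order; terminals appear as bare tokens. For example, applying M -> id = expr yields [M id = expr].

[S [U if e then [S [M if e then [M id = expr] else [M { [L [S [M id = expr]]] }]]]]]

S
U
if e then S
if e then M
if e then if e then M else M
if e then if e then id = expr else M
if e then if e then id = expr else { L }
if e then if e then id = expr else { S }
if e then if e then id = expr else { M }
if e then if e then id = expr else { id = expr }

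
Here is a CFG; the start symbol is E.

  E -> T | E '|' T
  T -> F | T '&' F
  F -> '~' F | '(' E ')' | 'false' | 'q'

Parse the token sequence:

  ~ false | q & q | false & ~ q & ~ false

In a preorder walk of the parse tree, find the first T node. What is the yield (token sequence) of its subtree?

~ false

[E [E [E [T [F ~ [F false]]]] | [T [T [F q]] & [F q]]] | [T [T [T [F false]] & [F ~ [F q]]] & [F ~ [F false]]]]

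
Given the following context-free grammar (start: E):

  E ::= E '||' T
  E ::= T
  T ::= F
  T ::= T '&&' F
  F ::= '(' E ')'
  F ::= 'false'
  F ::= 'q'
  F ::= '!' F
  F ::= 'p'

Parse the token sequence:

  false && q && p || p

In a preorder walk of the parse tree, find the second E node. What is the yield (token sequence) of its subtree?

false && q && p

[E [E [T [T [T [F false]] && [F q]] && [F p]]] || [T [F p]]]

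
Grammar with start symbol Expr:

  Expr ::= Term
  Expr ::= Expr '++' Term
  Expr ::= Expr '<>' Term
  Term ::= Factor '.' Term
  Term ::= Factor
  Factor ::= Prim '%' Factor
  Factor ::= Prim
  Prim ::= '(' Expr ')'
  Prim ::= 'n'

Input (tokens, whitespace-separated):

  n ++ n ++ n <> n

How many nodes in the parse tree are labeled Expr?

4

[Expr [Expr [Expr [Expr [Term [Factor [Prim n]]]] ++ [Term [Factor [Prim n]]]] ++ [Term [Factor [Prim n]]]] <> [Term [Factor [Prim n]]]]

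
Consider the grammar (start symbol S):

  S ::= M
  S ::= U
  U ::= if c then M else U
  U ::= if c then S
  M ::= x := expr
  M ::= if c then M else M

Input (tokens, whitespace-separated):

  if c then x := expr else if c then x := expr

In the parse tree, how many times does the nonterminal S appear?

2

[S [U if c then [M x := expr] else [U if c then [S [M x := expr]]]]]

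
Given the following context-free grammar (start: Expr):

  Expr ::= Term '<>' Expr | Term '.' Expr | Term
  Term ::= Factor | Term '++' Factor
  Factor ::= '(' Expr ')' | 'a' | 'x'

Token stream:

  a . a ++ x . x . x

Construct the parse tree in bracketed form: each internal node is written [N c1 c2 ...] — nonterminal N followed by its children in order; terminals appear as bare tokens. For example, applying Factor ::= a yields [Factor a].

Expr
Term . Expr
Factor . Expr
a . Expr
a . Term . Expr
a . Term ++ Factor . Expr
a . Factor ++ Factor . Expr
a . a ++ Factor . Expr
a . a ++ x . Expr
a . a ++ x . Term . Expr
a . a ++ x . Factor . Expr
a . a ++ x . x . Expr
a . a ++ x . x . Term
a . a ++ x . x . Factor
a . a ++ x . x . x

[Expr [Term [Factor a]] . [Expr [Term [Term [Factor a]] ++ [Factor x]] . [Expr [Term [Factor x]] . [Expr [Term [Factor x]]]]]]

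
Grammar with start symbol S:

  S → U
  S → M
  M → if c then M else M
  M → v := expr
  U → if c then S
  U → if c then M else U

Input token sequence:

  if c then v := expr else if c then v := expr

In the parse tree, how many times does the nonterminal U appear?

[S [U if c then [M v := expr] else [U if c then [S [M v := expr]]]]]

2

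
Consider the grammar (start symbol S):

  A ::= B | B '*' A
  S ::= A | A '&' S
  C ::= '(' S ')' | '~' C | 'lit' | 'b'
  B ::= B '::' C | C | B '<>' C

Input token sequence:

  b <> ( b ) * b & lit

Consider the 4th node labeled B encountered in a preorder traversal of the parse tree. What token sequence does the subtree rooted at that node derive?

[S [A [B [B [C b]] <> [C ( [S [A [B [C b]]]] )]] * [A [B [C b]]]] & [S [A [B [C lit]]]]]

b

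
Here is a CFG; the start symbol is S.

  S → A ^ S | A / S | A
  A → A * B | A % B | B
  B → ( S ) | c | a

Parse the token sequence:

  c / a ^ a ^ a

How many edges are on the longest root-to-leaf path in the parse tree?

[S [A [B c]] / [S [A [B a]] ^ [S [A [B a]] ^ [S [A [B a]]]]]]

6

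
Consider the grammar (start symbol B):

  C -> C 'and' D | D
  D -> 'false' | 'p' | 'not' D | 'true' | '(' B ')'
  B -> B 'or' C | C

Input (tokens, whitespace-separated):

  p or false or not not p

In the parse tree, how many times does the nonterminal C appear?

[B [B [B [C [D p]]] or [C [D false]]] or [C [D not [D not [D p]]]]]

3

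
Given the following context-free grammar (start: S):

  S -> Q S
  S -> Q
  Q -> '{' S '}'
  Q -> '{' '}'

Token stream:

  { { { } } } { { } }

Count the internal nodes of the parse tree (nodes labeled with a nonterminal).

[S [Q { [S [Q { [S [Q { }]] }]] }] [S [Q { [S [Q { }]] }]]]

10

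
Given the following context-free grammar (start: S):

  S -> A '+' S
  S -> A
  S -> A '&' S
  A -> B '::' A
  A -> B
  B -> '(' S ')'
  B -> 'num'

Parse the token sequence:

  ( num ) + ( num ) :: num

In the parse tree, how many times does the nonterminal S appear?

4

[S [A [B ( [S [A [B num]]] )]] + [S [A [B ( [S [A [B num]]] )] :: [A [B num]]]]]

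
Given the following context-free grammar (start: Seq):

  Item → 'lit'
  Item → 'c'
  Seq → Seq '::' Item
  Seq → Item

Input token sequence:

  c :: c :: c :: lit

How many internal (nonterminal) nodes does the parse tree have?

8

[Seq [Seq [Seq [Seq [Item c]] :: [Item c]] :: [Item c]] :: [Item lit]]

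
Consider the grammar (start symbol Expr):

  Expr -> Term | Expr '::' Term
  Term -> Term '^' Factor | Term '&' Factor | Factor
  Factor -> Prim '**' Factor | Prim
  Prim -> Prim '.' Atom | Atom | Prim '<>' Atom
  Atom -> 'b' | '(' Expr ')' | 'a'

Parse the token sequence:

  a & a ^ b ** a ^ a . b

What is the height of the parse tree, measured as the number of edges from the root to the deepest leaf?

8

[Expr [Term [Term [Term [Term [Factor [Prim [Atom a]]]] & [Factor [Prim [Atom a]]]] ^ [Factor [Prim [Atom b]] ** [Factor [Prim [Atom a]]]]] ^ [Factor [Prim [Prim [Atom a]] . [Atom b]]]]]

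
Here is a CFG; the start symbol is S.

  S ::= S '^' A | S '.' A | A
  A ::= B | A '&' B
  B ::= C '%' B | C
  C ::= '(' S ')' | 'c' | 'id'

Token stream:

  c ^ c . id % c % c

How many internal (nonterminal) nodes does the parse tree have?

[S [S [S [A [B [C c]]]] ^ [A [B [C c]]]] . [A [B [C id] % [B [C c] % [B [C c]]]]]]

16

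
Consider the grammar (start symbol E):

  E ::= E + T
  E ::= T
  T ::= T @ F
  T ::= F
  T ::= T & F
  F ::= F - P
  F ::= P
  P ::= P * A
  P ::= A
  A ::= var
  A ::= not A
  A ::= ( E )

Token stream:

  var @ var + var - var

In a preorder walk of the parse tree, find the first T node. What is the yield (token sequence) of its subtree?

[E [E [T [T [F [P [A var]]]] @ [F [P [A var]]]]] + [T [F [F [P [A var]]] - [P [A var]]]]]

var @ var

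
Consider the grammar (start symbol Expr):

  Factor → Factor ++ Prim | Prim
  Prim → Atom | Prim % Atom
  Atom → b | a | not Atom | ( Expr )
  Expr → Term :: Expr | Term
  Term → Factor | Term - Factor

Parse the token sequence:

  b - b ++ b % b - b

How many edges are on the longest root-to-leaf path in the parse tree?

7

[Expr [Term [Term [Term [Factor [Prim [Atom b]]]] - [Factor [Factor [Prim [Atom b]]] ++ [Prim [Prim [Atom b]] % [Atom b]]]] - [Factor [Prim [Atom b]]]]]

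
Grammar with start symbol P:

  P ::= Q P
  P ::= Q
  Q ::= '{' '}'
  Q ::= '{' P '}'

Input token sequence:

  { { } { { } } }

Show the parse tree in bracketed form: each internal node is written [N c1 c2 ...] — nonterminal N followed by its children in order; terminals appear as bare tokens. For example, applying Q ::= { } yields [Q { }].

[P [Q { [P [Q { }] [P [Q { [P [Q { }]] }]]] }]]

P
Q
{ P }
{ Q P }
{ { } P }
{ { } Q }
{ { } { P } }
{ { } { Q } }
{ { } { { } } }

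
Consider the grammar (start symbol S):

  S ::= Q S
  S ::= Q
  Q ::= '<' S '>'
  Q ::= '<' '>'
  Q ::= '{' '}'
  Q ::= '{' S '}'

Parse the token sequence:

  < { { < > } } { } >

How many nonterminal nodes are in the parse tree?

10

[S [Q < [S [Q { [S [Q { [S [Q < >]] }]] }] [S [Q { }]]] >]]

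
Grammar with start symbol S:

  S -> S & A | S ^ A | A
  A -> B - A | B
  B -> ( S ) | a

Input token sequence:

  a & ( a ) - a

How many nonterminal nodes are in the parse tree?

11

[S [S [A [B a]]] & [A [B ( [S [A [B a]]] )] - [A [B a]]]]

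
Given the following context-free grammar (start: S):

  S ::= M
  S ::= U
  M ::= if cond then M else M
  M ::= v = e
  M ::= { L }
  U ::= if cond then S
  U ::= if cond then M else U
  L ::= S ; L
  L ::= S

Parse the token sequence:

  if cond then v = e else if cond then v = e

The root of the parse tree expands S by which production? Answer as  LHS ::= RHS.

[S [U if cond then [M v = e] else [U if cond then [S [M v = e]]]]]

S ::= U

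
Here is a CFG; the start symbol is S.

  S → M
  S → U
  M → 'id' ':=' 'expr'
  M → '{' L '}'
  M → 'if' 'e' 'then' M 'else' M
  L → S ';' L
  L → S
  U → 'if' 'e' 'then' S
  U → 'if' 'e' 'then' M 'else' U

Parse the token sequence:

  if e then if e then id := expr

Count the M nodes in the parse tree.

[S [U if e then [S [U if e then [S [M id := expr]]]]]]

1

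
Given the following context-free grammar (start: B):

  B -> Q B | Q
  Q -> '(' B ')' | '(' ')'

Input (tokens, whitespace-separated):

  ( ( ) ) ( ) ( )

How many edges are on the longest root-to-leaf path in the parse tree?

4

[B [Q ( [B [Q ( )]] )] [B [Q ( )] [B [Q ( )]]]]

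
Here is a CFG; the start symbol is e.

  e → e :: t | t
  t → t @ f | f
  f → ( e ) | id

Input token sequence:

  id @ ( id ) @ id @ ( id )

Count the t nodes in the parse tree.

6

[e [t [t [t [t [f id]] @ [f ( [e [t [f id]]] )]] @ [f id]] @ [f ( [e [t [f id]]] )]]]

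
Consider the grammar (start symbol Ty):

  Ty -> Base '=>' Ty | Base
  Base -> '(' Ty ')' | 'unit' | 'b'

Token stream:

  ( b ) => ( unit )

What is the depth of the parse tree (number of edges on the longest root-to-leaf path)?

[Ty [Base ( [Ty [Base b]] )] => [Ty [Base ( [Ty [Base unit]] )]]]

5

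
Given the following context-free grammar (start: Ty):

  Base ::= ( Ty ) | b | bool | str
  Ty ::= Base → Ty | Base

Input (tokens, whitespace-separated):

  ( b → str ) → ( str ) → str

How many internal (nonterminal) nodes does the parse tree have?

[Ty [Base ( [Ty [Base b] → [Ty [Base str]]] )] → [Ty [Base ( [Ty [Base str]] )] → [Ty [Base str]]]]

12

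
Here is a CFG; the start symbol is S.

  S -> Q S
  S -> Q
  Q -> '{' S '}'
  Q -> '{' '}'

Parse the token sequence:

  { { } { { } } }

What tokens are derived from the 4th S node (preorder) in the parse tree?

{ }

[S [Q { [S [Q { }] [S [Q { [S [Q { }]] }]]] }]]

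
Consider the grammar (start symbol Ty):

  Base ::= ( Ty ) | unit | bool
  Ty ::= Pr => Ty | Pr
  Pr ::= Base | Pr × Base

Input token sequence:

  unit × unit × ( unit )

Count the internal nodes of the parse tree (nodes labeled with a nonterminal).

10

[Ty [Pr [Pr [Pr [Base unit]] × [Base unit]] × [Base ( [Ty [Pr [Base unit]]] )]]]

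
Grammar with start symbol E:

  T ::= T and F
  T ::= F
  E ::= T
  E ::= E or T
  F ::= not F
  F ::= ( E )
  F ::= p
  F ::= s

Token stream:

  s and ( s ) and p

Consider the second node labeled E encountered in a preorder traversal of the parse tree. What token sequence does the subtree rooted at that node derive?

s

[E [T [T [T [F s]] and [F ( [E [T [F s]]] )]] and [F p]]]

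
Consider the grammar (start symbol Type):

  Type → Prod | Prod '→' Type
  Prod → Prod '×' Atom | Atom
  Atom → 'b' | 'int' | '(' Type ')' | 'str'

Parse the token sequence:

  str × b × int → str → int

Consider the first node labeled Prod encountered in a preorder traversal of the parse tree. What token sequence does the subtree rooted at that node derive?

[Type [Prod [Prod [Prod [Atom str]] × [Atom b]] × [Atom int]] → [Type [Prod [Atom str]] → [Type [Prod [Atom int]]]]]

str × b × int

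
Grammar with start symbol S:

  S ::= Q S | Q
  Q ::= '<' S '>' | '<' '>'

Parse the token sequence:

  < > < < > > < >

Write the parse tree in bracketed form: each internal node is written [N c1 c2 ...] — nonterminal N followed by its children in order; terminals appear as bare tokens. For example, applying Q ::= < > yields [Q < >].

S
Q S
< > S
< > Q S
< > < S > S
< > < Q > S
< > < < > > S
< > < < > > Q
< > < < > > < >

[S [Q < >] [S [Q < [S [Q < >]] >] [S [Q < >]]]]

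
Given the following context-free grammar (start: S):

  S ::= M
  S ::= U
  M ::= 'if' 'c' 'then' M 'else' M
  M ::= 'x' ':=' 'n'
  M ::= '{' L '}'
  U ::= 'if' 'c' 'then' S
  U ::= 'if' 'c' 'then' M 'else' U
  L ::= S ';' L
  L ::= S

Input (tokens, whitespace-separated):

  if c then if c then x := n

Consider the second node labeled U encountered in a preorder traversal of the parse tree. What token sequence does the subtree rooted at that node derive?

if c then x := n

[S [U if c then [S [U if c then [S [M x := n]]]]]]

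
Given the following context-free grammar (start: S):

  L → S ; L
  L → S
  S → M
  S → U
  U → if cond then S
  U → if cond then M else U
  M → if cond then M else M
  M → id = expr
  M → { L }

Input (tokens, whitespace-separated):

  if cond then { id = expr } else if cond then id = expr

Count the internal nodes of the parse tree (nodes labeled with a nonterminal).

9

[S [U if cond then [M { [L [S [M id = expr]]] }] else [U if cond then [S [M id = expr]]]]]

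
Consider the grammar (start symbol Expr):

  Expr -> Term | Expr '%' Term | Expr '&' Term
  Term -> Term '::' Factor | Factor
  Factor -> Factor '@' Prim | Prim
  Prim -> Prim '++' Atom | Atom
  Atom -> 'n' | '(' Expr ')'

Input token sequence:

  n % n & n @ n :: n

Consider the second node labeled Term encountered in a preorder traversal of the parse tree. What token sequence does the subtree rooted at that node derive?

[Expr [Expr [Expr [Term [Factor [Prim [Atom n]]]]] % [Term [Factor [Prim [Atom n]]]]] & [Term [Term [Factor [Factor [Prim [Atom n]]] @ [Prim [Atom n]]]] :: [Factor [Prim [Atom n]]]]]

n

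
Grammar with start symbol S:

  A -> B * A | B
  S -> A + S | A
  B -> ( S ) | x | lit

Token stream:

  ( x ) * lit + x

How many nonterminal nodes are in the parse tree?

11

[S [A [B ( [S [A [B x]]] )] * [A [B lit]]] + [S [A [B x]]]]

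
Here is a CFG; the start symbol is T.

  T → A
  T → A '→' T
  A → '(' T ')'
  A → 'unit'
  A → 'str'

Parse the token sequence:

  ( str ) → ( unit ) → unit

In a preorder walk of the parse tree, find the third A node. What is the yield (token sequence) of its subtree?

[T [A ( [T [A str]] )] → [T [A ( [T [A unit]] )] → [T [A unit]]]]

( unit )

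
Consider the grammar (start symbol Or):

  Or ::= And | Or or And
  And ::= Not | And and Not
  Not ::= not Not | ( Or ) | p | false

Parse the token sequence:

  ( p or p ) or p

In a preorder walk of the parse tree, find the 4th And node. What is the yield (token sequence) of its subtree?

p

[Or [Or [And [Not ( [Or [Or [And [Not p]]] or [And [Not p]]] )]]] or [And [Not p]]]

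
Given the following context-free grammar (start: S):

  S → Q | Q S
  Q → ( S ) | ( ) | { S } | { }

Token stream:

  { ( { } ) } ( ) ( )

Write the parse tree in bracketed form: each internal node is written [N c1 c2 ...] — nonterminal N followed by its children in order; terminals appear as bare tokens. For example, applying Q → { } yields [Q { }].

[S [Q { [S [Q ( [S [Q { }]] )]] }] [S [Q ( )] [S [Q ( )]]]]

S
Q S
{ S } S
{ Q } S
{ ( S ) } S
{ ( Q ) } S
{ ( { } ) } S
{ ( { } ) } Q S
{ ( { } ) } ( ) S
{ ( { } ) } ( ) Q
{ ( { } ) } ( ) ( )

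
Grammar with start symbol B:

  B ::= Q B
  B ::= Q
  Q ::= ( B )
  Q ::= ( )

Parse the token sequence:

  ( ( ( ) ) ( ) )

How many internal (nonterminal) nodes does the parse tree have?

[B [Q ( [B [Q ( [B [Q ( )]] )] [B [Q ( )]]] )]]

8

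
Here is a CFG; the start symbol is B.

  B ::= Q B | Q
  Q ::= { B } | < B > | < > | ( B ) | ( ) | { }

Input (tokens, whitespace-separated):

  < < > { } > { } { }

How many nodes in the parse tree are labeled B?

5

[B [Q < [B [Q < >] [B [Q { }]]] >] [B [Q { }] [B [Q { }]]]]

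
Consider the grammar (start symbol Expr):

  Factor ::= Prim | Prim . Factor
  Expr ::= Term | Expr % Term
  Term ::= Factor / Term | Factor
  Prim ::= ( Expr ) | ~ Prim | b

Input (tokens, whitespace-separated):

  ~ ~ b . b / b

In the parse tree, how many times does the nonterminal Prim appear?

[Expr [Term [Factor [Prim ~ [Prim ~ [Prim b]]] . [Factor [Prim b]]] / [Term [Factor [Prim b]]]]]

5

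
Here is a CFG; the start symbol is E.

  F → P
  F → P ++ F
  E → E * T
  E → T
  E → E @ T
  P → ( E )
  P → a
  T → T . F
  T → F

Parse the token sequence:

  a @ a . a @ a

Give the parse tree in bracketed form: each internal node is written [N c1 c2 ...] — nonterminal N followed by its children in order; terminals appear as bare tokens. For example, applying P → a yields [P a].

E
E @ T
E @ T @ T
T @ T @ T
F @ T @ T
P @ T @ T
a @ T @ T
a @ T . F @ T
a @ F . F @ T
a @ P . F @ T
a @ a . F @ T
a @ a . P @ T
a @ a . a @ T
a @ a . a @ F
a @ a . a @ P
a @ a . a @ a

[E [E [E [T [F [P a]]]] @ [T [T [F [P a]]] . [F [P a]]]] @ [T [F [P a]]]]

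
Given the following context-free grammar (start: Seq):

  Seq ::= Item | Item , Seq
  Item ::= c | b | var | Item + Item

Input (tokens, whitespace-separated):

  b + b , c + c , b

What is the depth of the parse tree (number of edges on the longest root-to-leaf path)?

4

[Seq [Item [Item b] + [Item b]] , [Seq [Item [Item c] + [Item c]] , [Seq [Item b]]]]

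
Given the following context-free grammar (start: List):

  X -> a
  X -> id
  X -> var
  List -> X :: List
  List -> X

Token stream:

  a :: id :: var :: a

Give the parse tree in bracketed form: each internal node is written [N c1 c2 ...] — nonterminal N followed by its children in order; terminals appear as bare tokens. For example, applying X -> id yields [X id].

List
X :: List
a :: List
a :: X :: List
a :: id :: List
a :: id :: X :: List
a :: id :: var :: List
a :: id :: var :: X
a :: id :: var :: a

[List [X a] :: [List [X id] :: [List [X var] :: [List [X a]]]]]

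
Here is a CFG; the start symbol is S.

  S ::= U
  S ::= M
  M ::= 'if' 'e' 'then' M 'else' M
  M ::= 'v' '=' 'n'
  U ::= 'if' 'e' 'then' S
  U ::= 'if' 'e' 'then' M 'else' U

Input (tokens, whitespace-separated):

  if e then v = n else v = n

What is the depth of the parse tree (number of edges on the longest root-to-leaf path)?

3

[S [M if e then [M v = n] else [M v = n]]]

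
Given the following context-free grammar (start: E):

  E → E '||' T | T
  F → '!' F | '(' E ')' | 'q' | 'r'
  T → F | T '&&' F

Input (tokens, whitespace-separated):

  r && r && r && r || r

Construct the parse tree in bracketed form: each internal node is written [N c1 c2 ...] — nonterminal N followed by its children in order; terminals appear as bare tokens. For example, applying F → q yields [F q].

[E [E [T [T [T [T [F r]] && [F r]] && [F r]] && [F r]]] || [T [F r]]]

E
E || T
T || T
T && F || T
T && F && F || T
T && F && F && F || T
F && F && F && F || T
r && F && F && F || T
r && r && F && F || T
r && r && r && F || T
r && r && r && r || T
r && r && r && r || F
r && r && r && r || r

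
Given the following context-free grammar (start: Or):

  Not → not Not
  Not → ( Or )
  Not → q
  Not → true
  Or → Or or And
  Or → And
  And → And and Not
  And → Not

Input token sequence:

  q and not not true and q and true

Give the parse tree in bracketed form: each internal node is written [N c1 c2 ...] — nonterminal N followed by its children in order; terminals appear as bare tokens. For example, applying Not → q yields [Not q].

[Or [And [And [And [And [Not q]] and [Not not [Not not [Not true]]]] and [Not q]] and [Not true]]]

Or
And
And and Not
And and Not and Not
And and Not and Not and Not
Not and Not and Not and Not
q and Not and Not and Not
q and not Not and Not and Not
q and not not Not and Not and Not
q and not not true and Not and Not
q and not not true and q and Not
q and not not true and q and true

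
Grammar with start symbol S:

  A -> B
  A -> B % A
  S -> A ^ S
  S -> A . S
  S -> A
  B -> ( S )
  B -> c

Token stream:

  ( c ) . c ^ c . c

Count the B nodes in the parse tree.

[S [A [B ( [S [A [B c]]] )]] . [S [A [B c]] ^ [S [A [B c]] . [S [A [B c]]]]]]

5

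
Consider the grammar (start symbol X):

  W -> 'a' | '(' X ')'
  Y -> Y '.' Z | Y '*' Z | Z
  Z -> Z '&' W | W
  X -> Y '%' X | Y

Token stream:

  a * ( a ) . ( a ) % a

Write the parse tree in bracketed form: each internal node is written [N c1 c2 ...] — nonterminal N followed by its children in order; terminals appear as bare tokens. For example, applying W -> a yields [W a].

[X [Y [Y [Y [Z [W a]]] * [Z [W ( [X [Y [Z [W a]]]] )]]] . [Z [W ( [X [Y [Z [W a]]]] )]]] % [X [Y [Z [W a]]]]]

X
Y % X
Y . Z % X
Y * Z . Z % X
Z * Z . Z % X
W * Z . Z % X
a * Z . Z % X
a * W . Z % X
a * ( X ) . Z % X
a * ( Y ) . Z % X
a * ( Z ) . Z % X
a * ( W ) . Z % X
a * ( a ) . Z % X
a * ( a ) . W % X
a * ( a ) . ( X ) % X
a * ( a ) . ( Y ) % X
a * ( a ) . ( Z ) % X
a * ( a ) . ( W ) % X
a * ( a ) . ( a ) % X
a * ( a ) . ( a ) % Y
a * ( a ) . ( a ) % Z
a * ( a ) . ( a ) % W
a * ( a ) . ( a ) % a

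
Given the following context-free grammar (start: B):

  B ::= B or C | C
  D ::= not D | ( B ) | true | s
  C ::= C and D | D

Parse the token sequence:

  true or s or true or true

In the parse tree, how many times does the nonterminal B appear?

[B [B [B [B [C [D true]]] or [C [D s]]] or [C [D true]]] or [C [D true]]]

4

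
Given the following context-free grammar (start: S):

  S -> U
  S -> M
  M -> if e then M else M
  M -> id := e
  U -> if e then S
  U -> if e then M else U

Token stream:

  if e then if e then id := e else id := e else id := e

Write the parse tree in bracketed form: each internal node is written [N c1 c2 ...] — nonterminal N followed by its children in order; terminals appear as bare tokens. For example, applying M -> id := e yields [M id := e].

[S [M if e then [M if e then [M id := e] else [M id := e]] else [M id := e]]]

S
M
if e then M else M
if e then if e then M else M else M
if e then if e then id := e else M else M
if e then if e then id := e else id := e else M
if e then if e then id := e else id := e else id := e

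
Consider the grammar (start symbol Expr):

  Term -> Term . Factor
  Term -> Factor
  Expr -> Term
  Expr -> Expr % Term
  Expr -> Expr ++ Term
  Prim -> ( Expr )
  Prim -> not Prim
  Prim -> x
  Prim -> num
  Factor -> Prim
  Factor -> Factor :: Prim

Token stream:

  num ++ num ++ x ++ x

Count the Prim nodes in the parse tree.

4

[Expr [Expr [Expr [Expr [Term [Factor [Prim num]]]] ++ [Term [Factor [Prim num]]]] ++ [Term [Factor [Prim x]]]] ++ [Term [Factor [Prim x]]]]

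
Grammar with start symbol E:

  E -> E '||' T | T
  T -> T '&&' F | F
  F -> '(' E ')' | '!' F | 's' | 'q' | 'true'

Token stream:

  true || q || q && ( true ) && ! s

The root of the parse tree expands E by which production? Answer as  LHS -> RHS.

[E [E [E [T [F true]]] || [T [F q]]] || [T [T [T [F q]] && [F ( [E [T [F true]]] )]] && [F ! [F s]]]]

E -> E '||' T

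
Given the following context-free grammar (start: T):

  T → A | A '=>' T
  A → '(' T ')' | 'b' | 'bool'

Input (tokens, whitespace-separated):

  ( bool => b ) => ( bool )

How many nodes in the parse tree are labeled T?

5

[T [A ( [T [A bool] => [T [A b]]] )] => [T [A ( [T [A bool]] )]]]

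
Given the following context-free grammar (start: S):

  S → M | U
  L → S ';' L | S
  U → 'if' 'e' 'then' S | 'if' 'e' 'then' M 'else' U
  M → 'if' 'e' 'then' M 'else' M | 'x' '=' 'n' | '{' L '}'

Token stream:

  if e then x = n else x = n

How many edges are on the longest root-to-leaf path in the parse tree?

[S [M if e then [M x = n] else [M x = n]]]

3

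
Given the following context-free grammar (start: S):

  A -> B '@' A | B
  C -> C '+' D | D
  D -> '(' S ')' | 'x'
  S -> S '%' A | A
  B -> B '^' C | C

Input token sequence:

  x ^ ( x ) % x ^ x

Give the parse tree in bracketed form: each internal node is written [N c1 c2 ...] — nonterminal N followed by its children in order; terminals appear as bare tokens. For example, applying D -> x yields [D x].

[S [S [A [B [B [C [D x]]] ^ [C [D ( [S [A [B [C [D x]]]]] )]]]]] % [A [B [B [C [D x]]] ^ [C [D x]]]]]

S
S % A
A % A
B % A
B ^ C % A
C ^ C % A
D ^ C % A
x ^ C % A
x ^ D % A
x ^ ( S ) % A
x ^ ( A ) % A
x ^ ( B ) % A
x ^ ( C ) % A
x ^ ( D ) % A
x ^ ( x ) % A
x ^ ( x ) % B
x ^ ( x ) % B ^ C
x ^ ( x ) % C ^ C
x ^ ( x ) % D ^ C
x ^ ( x ) % x ^ C
x ^ ( x ) % x ^ D
x ^ ( x ) % x ^ x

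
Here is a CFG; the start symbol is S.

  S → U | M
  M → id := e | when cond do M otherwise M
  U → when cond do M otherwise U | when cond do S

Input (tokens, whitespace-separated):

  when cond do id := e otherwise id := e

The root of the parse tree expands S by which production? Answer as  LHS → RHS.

[S [M when cond do [M id := e] otherwise [M id := e]]]

S → M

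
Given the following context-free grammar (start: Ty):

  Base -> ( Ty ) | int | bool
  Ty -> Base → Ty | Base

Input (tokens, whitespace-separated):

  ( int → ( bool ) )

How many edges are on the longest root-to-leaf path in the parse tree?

[Ty [Base ( [Ty [Base int] → [Ty [Base ( [Ty [Base bool]] )]]] )]]

7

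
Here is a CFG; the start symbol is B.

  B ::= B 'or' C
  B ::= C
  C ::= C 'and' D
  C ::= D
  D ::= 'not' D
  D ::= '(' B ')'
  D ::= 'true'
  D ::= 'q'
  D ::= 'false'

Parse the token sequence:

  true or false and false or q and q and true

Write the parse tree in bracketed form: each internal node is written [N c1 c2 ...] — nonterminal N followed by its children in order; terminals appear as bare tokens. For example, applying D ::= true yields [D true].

[B [B [B [C [D true]]] or [C [C [D false]] and [D false]]] or [C [C [C [D q]] and [D q]] and [D true]]]

B
B or C
B or C or C
C or C or C
D or C or C
true or C or C
true or C and D or C
true or D and D or C
true or false and D or C
true or false and false or C
true or false and false or C and D
true or false and false or C and D and D
true or false and false or D and D and D
true or false and false or q and D and D
true or false and false or q and q and D
true or false and false or q and q and true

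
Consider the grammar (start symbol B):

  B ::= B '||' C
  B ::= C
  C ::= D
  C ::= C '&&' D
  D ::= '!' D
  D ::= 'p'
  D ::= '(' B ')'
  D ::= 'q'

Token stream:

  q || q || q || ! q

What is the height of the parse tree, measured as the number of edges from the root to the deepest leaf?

6

[B [B [B [B [C [D q]]] || [C [D q]]] || [C [D q]]] || [C [D ! [D q]]]]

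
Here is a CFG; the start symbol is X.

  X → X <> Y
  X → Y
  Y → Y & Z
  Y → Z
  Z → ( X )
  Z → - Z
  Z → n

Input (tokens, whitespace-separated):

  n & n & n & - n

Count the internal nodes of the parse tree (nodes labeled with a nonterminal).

[X [Y [Y [Y [Y [Z n]] & [Z n]] & [Z n]] & [Z - [Z n]]]]

10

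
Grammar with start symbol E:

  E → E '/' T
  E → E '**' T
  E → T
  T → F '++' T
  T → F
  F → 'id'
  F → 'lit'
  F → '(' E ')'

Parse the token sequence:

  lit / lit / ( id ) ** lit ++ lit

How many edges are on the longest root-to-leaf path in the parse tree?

7

[E [E [E [E [T [F lit]]] / [T [F lit]]] / [T [F ( [E [T [F id]]] )]]] ** [T [F lit] ++ [T [F lit]]]]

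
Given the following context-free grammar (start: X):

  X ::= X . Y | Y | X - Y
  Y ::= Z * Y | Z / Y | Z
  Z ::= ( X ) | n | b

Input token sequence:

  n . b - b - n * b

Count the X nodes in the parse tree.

[X [X [X [X [Y [Z n]]] . [Y [Z b]]] - [Y [Z b]]] - [Y [Z n] * [Y [Z b]]]]

4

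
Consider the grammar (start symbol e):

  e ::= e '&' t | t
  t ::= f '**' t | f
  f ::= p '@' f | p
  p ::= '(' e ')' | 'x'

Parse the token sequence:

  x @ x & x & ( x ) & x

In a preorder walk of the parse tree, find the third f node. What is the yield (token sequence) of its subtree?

[e [e [e [e [t [f [p x] @ [f [p x]]]]] & [t [f [p x]]]] & [t [f [p ( [e [t [f [p x]]]] )]]]] & [t [f [p x]]]]

x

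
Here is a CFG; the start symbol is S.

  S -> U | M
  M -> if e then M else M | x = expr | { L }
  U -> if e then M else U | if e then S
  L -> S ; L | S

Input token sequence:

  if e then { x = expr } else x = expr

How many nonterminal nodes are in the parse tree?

7

[S [M if e then [M { [L [S [M x = expr]]] }] else [M x = expr]]]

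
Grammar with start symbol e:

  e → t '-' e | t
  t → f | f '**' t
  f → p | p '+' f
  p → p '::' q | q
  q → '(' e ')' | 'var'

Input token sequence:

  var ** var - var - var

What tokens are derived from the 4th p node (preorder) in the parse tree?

var

[e [t [f [p [q var]]] ** [t [f [p [q var]]]]] - [e [t [f [p [q var]]]] - [e [t [f [p [q var]]]]]]]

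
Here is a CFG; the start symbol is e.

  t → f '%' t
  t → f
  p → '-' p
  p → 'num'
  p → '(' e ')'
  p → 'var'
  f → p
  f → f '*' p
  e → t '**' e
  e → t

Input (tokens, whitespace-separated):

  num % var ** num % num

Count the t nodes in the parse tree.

4

[e [t [f [p num]] % [t [f [p var]]]] ** [e [t [f [p num]] % [t [f [p num]]]]]]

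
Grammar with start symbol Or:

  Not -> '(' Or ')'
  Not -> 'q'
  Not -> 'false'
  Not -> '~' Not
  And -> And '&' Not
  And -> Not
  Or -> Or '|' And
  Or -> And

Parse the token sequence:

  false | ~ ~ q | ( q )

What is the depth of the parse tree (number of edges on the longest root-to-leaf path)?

[Or [Or [Or [And [Not false]]] | [And [Not ~ [Not ~ [Not q]]]]] | [And [Not ( [Or [And [Not q]]] )]]]

6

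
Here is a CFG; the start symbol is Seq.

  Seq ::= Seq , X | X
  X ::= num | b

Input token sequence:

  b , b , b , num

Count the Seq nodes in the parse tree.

4

[Seq [Seq [Seq [Seq [X b]] , [X b]] , [X b]] , [X num]]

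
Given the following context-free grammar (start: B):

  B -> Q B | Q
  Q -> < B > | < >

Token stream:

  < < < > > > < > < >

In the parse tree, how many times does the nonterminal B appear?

[B [Q < [B [Q < [B [Q < >]] >]] >] [B [Q < >] [B [Q < >]]]]

5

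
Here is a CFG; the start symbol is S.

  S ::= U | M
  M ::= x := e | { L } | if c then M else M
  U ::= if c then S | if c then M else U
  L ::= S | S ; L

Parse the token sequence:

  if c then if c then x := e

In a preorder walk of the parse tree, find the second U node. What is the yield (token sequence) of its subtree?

[S [U if c then [S [U if c then [S [M x := e]]]]]]

if c then x := e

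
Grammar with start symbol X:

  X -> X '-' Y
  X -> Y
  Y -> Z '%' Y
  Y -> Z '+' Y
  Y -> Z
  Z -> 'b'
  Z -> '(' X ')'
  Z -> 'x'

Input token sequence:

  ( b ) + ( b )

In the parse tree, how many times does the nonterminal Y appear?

4

[X [Y [Z ( [X [Y [Z b]]] )] + [Y [Z ( [X [Y [Z b]]] )]]]]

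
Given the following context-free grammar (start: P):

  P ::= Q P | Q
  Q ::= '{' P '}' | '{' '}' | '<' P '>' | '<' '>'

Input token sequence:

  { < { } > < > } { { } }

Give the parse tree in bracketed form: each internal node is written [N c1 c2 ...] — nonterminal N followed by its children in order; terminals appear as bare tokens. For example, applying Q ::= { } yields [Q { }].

P
Q P
{ P } P
{ Q P } P
{ < P > P } P
{ < Q > P } P
{ < { } > P } P
{ < { } > Q } P
{ < { } > < > } P
{ < { } > < > } Q
{ < { } > < > } { P }
{ < { } > < > } { Q }
{ < { } > < > } { { } }

[P [Q { [P [Q < [P [Q { }]] >] [P [Q < >]]] }] [P [Q { [P [Q { }]] }]]]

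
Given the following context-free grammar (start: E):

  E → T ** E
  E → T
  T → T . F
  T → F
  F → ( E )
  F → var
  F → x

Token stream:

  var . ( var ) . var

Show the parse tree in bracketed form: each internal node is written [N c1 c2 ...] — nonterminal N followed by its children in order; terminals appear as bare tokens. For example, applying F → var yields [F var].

[E [T [T [T [F var]] . [F ( [E [T [F var]]] )]] . [F var]]]

E
T
T . F
T . F . F
F . F . F
var . F . F
var . ( E ) . F
var . ( T ) . F
var . ( F ) . F
var . ( var ) . F
var . ( var ) . var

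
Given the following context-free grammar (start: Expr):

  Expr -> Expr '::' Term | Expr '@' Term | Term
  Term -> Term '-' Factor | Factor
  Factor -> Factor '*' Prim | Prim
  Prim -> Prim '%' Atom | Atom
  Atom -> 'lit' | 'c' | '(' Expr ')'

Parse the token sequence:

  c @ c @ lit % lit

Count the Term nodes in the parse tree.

3

[Expr [Expr [Expr [Term [Factor [Prim [Atom c]]]]] @ [Term [Factor [Prim [Atom c]]]]] @ [Term [Factor [Prim [Prim [Atom lit]] % [Atom lit]]]]]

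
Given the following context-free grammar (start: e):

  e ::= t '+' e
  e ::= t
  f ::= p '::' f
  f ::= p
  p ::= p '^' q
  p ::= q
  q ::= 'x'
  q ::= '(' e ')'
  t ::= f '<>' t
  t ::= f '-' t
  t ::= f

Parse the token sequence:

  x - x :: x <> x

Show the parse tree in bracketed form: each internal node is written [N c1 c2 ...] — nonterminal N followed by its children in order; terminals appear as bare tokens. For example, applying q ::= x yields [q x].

[e [t [f [p [q x]]] - [t [f [p [q x]] :: [f [p [q x]]]] <> [t [f [p [q x]]]]]]]

e
t
f - t
p - t
q - t
x - t
x - f <> t
x - p :: f <> t
x - q :: f <> t
x - x :: f <> t
x - x :: p <> t
x - x :: q <> t
x - x :: x <> t
x - x :: x <> f
x - x :: x <> p
x - x :: x <> q
x - x :: x <> x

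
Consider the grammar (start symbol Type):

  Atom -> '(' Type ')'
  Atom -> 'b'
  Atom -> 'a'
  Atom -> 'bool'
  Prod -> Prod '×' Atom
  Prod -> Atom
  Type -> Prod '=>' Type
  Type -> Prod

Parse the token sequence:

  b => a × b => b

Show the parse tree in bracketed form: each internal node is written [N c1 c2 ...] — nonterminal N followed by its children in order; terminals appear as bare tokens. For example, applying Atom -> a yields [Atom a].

[Type [Prod [Atom b]] => [Type [Prod [Prod [Atom a]] × [Atom b]] => [Type [Prod [Atom b]]]]]

Type
Prod => Type
Atom => Type
b => Type
b => Prod => Type
b => Prod × Atom => Type
b => Atom × Atom => Type
b => a × Atom => Type
b => a × b => Type
b => a × b => Prod
b => a × b => Atom
b => a × b => b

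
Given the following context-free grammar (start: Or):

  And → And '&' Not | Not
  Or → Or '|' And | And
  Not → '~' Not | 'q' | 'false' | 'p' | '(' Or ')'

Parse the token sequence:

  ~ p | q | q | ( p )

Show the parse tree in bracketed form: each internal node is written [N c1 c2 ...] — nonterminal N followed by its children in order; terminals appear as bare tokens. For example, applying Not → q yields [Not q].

Or
Or | And
Or | And | And
Or | And | And | And
And | And | And | And
Not | And | And | And
~ Not | And | And | And
~ p | And | And | And
~ p | Not | And | And
~ p | q | And | And
~ p | q | Not | And
~ p | q | q | And
~ p | q | q | Not
~ p | q | q | ( Or )
~ p | q | q | ( And )
~ p | q | q | ( Not )
~ p | q | q | ( p )

[Or [Or [Or [Or [And [Not ~ [Not p]]]] | [And [Not q]]] | [And [Not q]]] | [And [Not ( [Or [And [Not p]]] )]]]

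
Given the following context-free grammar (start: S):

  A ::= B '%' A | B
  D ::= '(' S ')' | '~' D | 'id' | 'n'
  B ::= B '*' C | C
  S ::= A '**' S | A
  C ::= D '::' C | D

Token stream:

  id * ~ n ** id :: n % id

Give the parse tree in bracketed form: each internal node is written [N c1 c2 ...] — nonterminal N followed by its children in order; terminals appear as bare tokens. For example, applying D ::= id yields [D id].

S
A ** S
B ** S
B * C ** S
C * C ** S
D * C ** S
id * C ** S
id * D ** S
id * ~ D ** S
id * ~ n ** S
id * ~ n ** A
id * ~ n ** B % A
id * ~ n ** C % A
id * ~ n ** D :: C % A
id * ~ n ** id :: C % A
id * ~ n ** id :: D % A
id * ~ n ** id :: n % A
id * ~ n ** id :: n % B
id * ~ n ** id :: n % C
id * ~ n ** id :: n % D
id * ~ n ** id :: n % id

[S [A [B [B [C [D id]]] * [C [D ~ [D n]]]]] ** [S [A [B [C [D id] :: [C [D n]]]] % [A [B [C [D id]]]]]]]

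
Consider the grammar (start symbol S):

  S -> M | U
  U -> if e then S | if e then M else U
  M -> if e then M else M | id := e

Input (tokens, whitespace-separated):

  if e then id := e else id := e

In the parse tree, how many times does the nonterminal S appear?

[S [M if e then [M id := e] else [M id := e]]]

1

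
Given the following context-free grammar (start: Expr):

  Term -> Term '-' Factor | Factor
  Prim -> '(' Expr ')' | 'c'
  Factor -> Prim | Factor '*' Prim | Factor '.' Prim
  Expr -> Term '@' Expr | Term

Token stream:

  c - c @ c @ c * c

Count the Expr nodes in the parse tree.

[Expr [Term [Term [Factor [Prim c]]] - [Factor [Prim c]]] @ [Expr [Term [Factor [Prim c]]] @ [Expr [Term [Factor [Factor [Prim c]] * [Prim c]]]]]]

3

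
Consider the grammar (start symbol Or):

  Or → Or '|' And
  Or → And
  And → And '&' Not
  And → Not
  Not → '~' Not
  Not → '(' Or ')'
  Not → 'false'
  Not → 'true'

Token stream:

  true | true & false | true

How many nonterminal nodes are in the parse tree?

[Or [Or [Or [And [Not true]]] | [And [And [Not true]] & [Not false]]] | [And [Not true]]]

11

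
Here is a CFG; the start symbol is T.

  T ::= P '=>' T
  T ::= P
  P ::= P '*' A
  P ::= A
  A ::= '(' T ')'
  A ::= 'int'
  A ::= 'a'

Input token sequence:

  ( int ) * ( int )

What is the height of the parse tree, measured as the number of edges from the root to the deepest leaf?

[T [P [P [A ( [T [P [A int]]] )]] * [A ( [T [P [A int]]] )]]]

7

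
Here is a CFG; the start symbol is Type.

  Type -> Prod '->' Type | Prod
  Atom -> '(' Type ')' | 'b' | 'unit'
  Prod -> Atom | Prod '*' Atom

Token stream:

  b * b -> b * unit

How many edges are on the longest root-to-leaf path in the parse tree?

5

[Type [Prod [Prod [Atom b]] * [Atom b]] -> [Type [Prod [Prod [Atom b]] * [Atom unit]]]]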